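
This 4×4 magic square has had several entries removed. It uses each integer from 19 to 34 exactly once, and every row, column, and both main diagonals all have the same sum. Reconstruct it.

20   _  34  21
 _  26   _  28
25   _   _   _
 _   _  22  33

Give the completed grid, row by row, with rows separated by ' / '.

20 31 34 21 / 29 26 23 28 / 25 30 27 24 / 32 19 22 33

The entries are 19 through 34, which sum to 424, so each line sums to 424/4 = 106.
The remaining cell in row 1 is (1,2) = 106 − 75 = 31.
From column 4, 106 − (21 + 28 + 33) gives (3,4) = 24.
Main diagonal must total 106; the given cells sum to 79, so (3,3) = 27.
From row 3, 106 − (25 + 27 + 24) gives (3,2) = 30.
Using column 2: 31 + 26 + 30 + ? → (4,2) = 106 − 87 = 19.
Column 3: 34 + 27 + 22 + ? = 106, so (2,3) = 23.
Anti-diagonal: 21 + 23 + 30 + ? = 106, so (4,1) = 32.
Row 2 needs 106; the known cells sum to 77, so (2,1) = 29.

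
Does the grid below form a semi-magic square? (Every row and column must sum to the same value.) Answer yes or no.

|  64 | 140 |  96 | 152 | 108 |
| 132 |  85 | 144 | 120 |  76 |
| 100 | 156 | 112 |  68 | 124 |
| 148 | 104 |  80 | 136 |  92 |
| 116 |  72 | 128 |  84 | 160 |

Row 1: 64 + 140 + 96 + 152 + 108 = 560.
Row 2: 132 + 85 + 144 + 120 + 76 = 557.
Row 3: 100 + 156 + 112 + 68 + 124 = 560.
Row 4: 148 + 104 + 80 + 136 + 92 = 560.
Row 5: 116 + 72 + 128 + 84 + 160 = 560.
Column 1: 64 + 132 + 100 + 148 + 116 = 560.
Column 2: 140 + 85 + 156 + 104 + 72 = 557.
Column 3: 96 + 144 + 112 + 80 + 128 = 560.
Column 4: 152 + 120 + 68 + 136 + 84 = 560.
Column 5: 108 + 76 + 124 + 92 + 160 = 560.

No — column 4 sums to 560 but column 2 sums to 557.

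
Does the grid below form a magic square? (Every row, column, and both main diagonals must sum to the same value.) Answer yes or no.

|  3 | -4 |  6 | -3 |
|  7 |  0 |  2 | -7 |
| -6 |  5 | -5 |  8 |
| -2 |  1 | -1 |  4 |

Yes

Row 1: 3 + (-4) + 6 + (-3) = 2.
Row 2: 7 + 0 + 2 + (-7) = 2.
Row 3: -6 + 5 + (-5) + 8 = 2.
Row 4: -2 + 1 + (-1) + 4 = 2.
Column 1: 3 + 7 + (-6) + (-2) = 2.
Column 2: -4 + 0 + 5 + 1 = 2.
Column 3: 6 + 2 + (-5) + (-1) = 2.
Column 4: -3 + (-7) + 8 + 4 = 2.
Main diagonal: 3 + 0 + (-5) + 4 = 2.
Anti-diagonal: -3 + 2 + 5 + (-2) = 2.
All lines sum to 2.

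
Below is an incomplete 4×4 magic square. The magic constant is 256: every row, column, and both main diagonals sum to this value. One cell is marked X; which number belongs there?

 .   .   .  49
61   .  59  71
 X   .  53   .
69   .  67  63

51

From row 2, 256 − (61 + 59 + 71) gives (2,2) = 65.
The remaining cell in row 4 is (4,2) = 256 − 199 = 57.
Column 3 must total 256; the given cells sum to 179, so (1,3) = 77.
The remaining cell in column 4 is (3,4) = 256 − 183 = 73.
Main diagonal: 65 + 53 + 63 + ? = 256, so (1,1) = 75.
The remaining cell in anti-diagonal is (3,2) = 256 − 177 = 79.
Row 1 needs 256; the known cells sum to 201, so (1,2) = 55.
Using row 3: 79 + 53 + 73 + ? → (3,1) = 256 − 205 = 51.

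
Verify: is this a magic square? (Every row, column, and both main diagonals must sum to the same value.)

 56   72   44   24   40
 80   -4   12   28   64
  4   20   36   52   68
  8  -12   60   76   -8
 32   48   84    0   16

No — row 2 sums to 180 but column 2 sums to 124.

Row 1: 56 + 72 + 44 + 24 + 40 = 236.
Row 2: 80 + (-4) + 12 + 28 + 64 = 180.
Row 3: 4 + 20 + 36 + 52 + 68 = 180.
Row 4: 8 + (-12) + 60 + 76 + (-8) = 124.
Row 5: 32 + 48 + 84 + 0 + 16 = 180.
Column 1: 56 + 80 + 4 + 8 + 32 = 180.
Column 2: 72 + (-4) + 20 + (-12) + 48 = 124.
Column 3: 44 + 12 + 36 + 60 + 84 = 236.
Column 4: 24 + 28 + 52 + 76 + 0 = 180.
Column 5: 40 + 64 + 68 + (-8) + 16 = 180.
Main diagonal: 56 + (-4) + 36 + 76 + 16 = 180.
Anti-diagonal: 40 + 28 + 36 + (-12) + 32 = 124.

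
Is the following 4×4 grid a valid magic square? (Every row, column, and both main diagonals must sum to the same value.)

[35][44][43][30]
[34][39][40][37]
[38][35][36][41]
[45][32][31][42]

No — anti-diagonal sums to 150 but row 1 sums to 152.

Row 1: 35 + 44 + 43 + 30 = 152.
Row 2: 34 + 39 + 40 + 37 = 150.
Row 3: 38 + 35 + 36 + 41 = 150.
Row 4: 45 + 32 + 31 + 42 = 150.
Column 1: 35 + 34 + 38 + 45 = 152.
Column 2: 44 + 39 + 35 + 32 = 150.
Column 3: 43 + 40 + 36 + 31 = 150.
Column 4: 30 + 37 + 41 + 42 = 150.
Main diagonal: 35 + 39 + 36 + 42 = 152.
Anti-diagonal: 30 + 40 + 35 + 45 = 150.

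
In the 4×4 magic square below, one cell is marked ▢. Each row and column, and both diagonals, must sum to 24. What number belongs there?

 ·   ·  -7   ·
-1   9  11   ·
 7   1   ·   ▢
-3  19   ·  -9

13

Using row 2: -1 + 9 + 11 + ? → (2,4) = 24 − 19 = 5.
Row 4 must total 24; the given cells sum to 7, so (4,3) = 17.
From column 1, 24 − (-1 + 7 + (-3)) gives (1,1) = 21.
Using column 2: 9 + 1 + 19 + ? → (1,2) = 24 − 29 = -5.
Using column 3: -7 + 11 + 17 + ? → (3,3) = 24 − 21 = 3.
Anti-diagonal must total 24; the given cells sum to 9, so (1,4) = 15.
Row 3 needs 24; the known cells sum to 11, so (3,4) = 13.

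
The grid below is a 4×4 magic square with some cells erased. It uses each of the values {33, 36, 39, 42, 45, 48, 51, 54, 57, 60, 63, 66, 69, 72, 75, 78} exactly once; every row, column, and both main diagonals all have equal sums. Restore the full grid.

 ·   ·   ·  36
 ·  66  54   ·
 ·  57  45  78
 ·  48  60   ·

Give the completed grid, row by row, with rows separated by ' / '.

72 51 63 36 / 33 66 54 69 / 42 57 45 78 / 75 48 60 39

The 16 entries sum to 888, so each line sums to 888/4 = 222.
Row 3 must total 222; the given cells sum to 180, so (3,1) = 42.
Column 2 must total 222; the given cells sum to 171, so (1,2) = 51.
The remaining cell in column 3 is (1,3) = 222 − 159 = 63.
Anti-diagonal must total 222; the given cells sum to 147, so (4,1) = 75.
From row 1, 222 − (51 + 63 + 36) gives (1,1) = 72.
Row 4 must total 222; the given cells sum to 183, so (4,4) = 39.
From column 1, 222 − (72 + 42 + 75) gives (2,1) = 33.
The remaining cell in column 4 is (2,4) = 222 − 153 = 69.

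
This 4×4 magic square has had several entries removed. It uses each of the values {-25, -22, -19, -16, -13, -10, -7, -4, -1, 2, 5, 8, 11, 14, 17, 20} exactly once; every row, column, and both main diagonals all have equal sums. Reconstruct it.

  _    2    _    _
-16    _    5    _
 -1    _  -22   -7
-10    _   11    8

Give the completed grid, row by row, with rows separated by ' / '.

The 16 entries sum to -40, so each line sums to -40/4 = -10.
From row 3, -10 − (-1 + (-22) + (-7)) gives (3,2) = 20.
Using row 4: -10 + 11 + 8 + ? → (4,2) = -10 − 9 = -19.
Column 1 must total -10; the given cells sum to -27, so (1,1) = 17.
Column 2: 2 + 20 + (-19) + ? = -10, so (2,2) = -13.
Column 3 must total -10; the given cells sum to -6, so (1,3) = -4.
Anti-diagonal: 5 + 20 + (-10) + ? = -10, so (1,4) = -25.
Row 2 must total -10; the given cells sum to -24, so (2,4) = 14.

17 2 -4 -25 / -16 -13 5 14 / -1 20 -22 -7 / -10 -19 11 8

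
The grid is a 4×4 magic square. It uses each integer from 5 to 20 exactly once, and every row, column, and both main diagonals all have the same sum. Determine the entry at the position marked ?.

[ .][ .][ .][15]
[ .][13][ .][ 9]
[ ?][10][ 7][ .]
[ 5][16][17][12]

19

The entries are 5 through 20, which sum to 200, so each line sums to 200/4 = 50.
Column 2 must total 50; the given cells sum to 39, so (1,2) = 11.
From column 4, 50 − (15 + 9 + 12) gives (3,4) = 14.
Main diagonal must total 50; the given cells sum to 32, so (1,1) = 18.
Using anti-diagonal: 15 + 10 + 5 + ? → (2,3) = 50 − 30 = 20.
Row 1 needs 50; the known cells sum to 44, so (1,3) = 6.
The remaining cell in row 2 is (2,1) = 50 − 42 = 8.
Row 3: 10 + 7 + 14 + ? = 50, so (3,1) = 19.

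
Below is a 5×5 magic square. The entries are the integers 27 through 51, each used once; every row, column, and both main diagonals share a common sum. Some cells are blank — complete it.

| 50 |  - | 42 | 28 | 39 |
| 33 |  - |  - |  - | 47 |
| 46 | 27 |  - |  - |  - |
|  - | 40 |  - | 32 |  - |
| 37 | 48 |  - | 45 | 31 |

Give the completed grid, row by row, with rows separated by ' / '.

50 36 42 28 39 / 33 44 30 41 47 / 46 27 38 49 35 / 29 40 51 32 43 / 37 48 34 45 31

The entries are 27 through 51, which sum to 975, so each line sums to 975/5 = 195.
Row 1 must total 195; the given cells sum to 159, so (1,2) = 36.
From row 5, 195 − (37 + 48 + 45 + 31) gives (5,3) = 34.
Column 1: 50 + 33 + 46 + 37 + ? = 195, so (4,1) = 29.
Column 2 must total 195; the given cells sum to 151, so (2,2) = 44.
Main diagonal: 50 + 44 + 32 + 31 + ? = 195, so (3,3) = 38.
Anti-diagonal: 39 + 38 + 40 + 37 + ? = 195, so (2,4) = 41.
The remaining cell in row 2 is (2,3) = 195 − 165 = 30.
Column 3 needs 195; the known cells sum to 144, so (4,3) = 51.
Column 4 needs 195; the known cells sum to 146, so (3,4) = 49.
The remaining cell in row 3 is (3,5) = 195 − 160 = 35.
Row 4: 29 + 40 + 51 + 32 + ? = 195, so (4,5) = 43.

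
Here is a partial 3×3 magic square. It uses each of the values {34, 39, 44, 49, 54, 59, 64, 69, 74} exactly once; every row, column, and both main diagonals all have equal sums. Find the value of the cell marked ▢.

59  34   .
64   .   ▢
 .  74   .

44

The 9 entries sum to 486, so each line sums to 486/3 = 162.
Using row 1: 59 + 34 + ? → (1,3) = 162 − 93 = 69.
Column 1 needs 162; the known cells sum to 123, so (3,1) = 39.
Column 2 needs 162; the known cells sum to 108, so (2,2) = 54.
Using main diagonal: 59 + 54 + ? → (3,3) = 162 − 113 = 49.
Row 2: 64 + 54 + ? = 162, so (2,3) = 44.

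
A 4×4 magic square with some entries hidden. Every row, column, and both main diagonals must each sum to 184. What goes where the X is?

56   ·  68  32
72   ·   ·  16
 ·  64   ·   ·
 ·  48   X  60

From row 1, 184 − (56 + 68 + 32) gives (1,2) = 28.
Column 2: 28 + 64 + 48 + ? = 184, so (2,2) = 44.
Column 4 must total 184; the given cells sum to 108, so (3,4) = 76.
Main diagonal: 56 + 44 + 60 + ? = 184, so (3,3) = 24.
Row 2 needs 184; the known cells sum to 132, so (2,3) = 52.
Row 3 must total 184; the given cells sum to 164, so (3,1) = 20.
Column 1 must total 184; the given cells sum to 148, so (4,1) = 36.
The remaining cell in column 3 is (4,3) = 184 − 144 = 40.

40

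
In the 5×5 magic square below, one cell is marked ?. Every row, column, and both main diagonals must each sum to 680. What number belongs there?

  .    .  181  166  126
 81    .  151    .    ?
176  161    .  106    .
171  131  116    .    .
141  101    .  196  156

121

Row 5 must total 680; the given cells sum to 594, so (5,3) = 86.
The remaining cell in column 1 is (1,1) = 680 − 569 = 111.
Column 3: 181 + 151 + 116 + 86 + ? = 680, so (3,3) = 146.
Anti-diagonal: 126 + 146 + 131 + 141 + ? = 680, so (2,4) = 136.
Row 1: 111 + 181 + 166 + 126 + ? = 680, so (1,2) = 96.
Row 3 needs 680; the known cells sum to 589, so (3,5) = 91.
From column 2, 680 − (96 + 161 + 131 + 101) gives (2,2) = 191.
The remaining cell in column 4 is (4,4) = 680 − 604 = 76.
Using row 2: 81 + 191 + 151 + 136 + ? → (2,5) = 680 − 559 = 121.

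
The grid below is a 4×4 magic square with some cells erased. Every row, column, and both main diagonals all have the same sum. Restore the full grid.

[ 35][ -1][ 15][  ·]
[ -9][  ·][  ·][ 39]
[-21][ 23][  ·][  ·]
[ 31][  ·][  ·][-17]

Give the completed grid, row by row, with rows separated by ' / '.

Column 1 is already complete: 35 + -9 + -21 + 31 = 36, so that is the magic constant.
Row 1: 35 + (-1) + 15 + ? = 36, so (1,4) = -13.
Column 4: -13 + 39 + (-17) + ? = 36, so (3,4) = 27.
Using anti-diagonal: -13 + 23 + 31 + ? → (2,3) = 36 − 41 = -5.
The remaining cell in row 2 is (2,2) = 36 − 25 = 11.
Using row 3: -21 + 23 + 27 + ? → (3,3) = 36 − 29 = 7.
From column 2, 36 − (-1 + 11 + 23) gives (4,2) = 3.
From column 3, 36 − (15 + (-5) + 7) gives (4,3) = 19.

35 -1 15 -13 / -9 11 -5 39 / -21 23 7 27 / 31 3 19 -17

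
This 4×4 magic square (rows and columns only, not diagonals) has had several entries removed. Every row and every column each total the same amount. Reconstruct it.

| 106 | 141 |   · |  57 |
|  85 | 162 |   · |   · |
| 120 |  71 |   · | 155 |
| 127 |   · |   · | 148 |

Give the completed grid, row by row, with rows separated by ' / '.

Column 1 is already complete: 106 + 85 + 120 + 127 = 438, so that is the magic constant.
Row 1 needs 438; the known cells sum to 304, so (1,3) = 134.
Using row 3: 120 + 71 + 155 + ? → (3,3) = 438 − 346 = 92.
From column 2, 438 − (141 + 162 + 71) gives (4,2) = 64.
Column 4 must total 438; the given cells sum to 360, so (2,4) = 78.
Row 2 needs 438; the known cells sum to 325, so (2,3) = 113.
Row 4: 127 + 64 + 148 + ? = 438, so (4,3) = 99.

106 141 134 57 / 85 162 113 78 / 120 71 92 155 / 127 64 99 148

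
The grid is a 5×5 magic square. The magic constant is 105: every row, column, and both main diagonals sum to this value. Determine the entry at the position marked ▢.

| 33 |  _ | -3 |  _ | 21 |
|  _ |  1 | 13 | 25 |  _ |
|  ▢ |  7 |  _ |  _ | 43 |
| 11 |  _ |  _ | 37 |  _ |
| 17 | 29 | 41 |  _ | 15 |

5

From row 5, 105 − (17 + 29 + 41 + 15) gives (5,4) = 3.
From main diagonal, 105 − (33 + 1 + 37 + 15) gives (3,3) = 19.
Anti-diagonal needs 105; the known cells sum to 82, so (4,2) = 23.
Column 2: 1 + 7 + 23 + 29 + ? = 105, so (1,2) = 45.
Using column 3: -3 + 13 + 19 + 41 + ? → (4,3) = 105 − 70 = 35.
Row 1 must total 105; the given cells sum to 96, so (1,4) = 9.
Row 4 must total 105; the given cells sum to 106, so (4,5) = -1.
From column 4, 105 − (9 + 25 + 37 + 3) gives (3,4) = 31.
The remaining cell in column 5 is (2,5) = 105 − 78 = 27.
Using row 2: 1 + 13 + 25 + 27 + ? → (2,1) = 105 − 66 = 39.
Using row 3: 7 + 19 + 31 + 43 + ? → (3,1) = 105 − 100 = 5.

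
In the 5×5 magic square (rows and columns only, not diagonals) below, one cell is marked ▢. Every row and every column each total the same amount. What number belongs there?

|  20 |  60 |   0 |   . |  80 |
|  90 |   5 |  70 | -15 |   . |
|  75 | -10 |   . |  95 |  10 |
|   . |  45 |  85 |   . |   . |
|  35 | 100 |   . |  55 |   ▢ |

Column 2 is complete and sums to 200; that is the magic constant.
Row 1 must total 200; the given cells sum to 160, so (1,4) = 40.
Using row 2: 90 + 5 + 70 + (-15) + ? → (2,5) = 200 − 150 = 50.
The remaining cell in row 3 is (3,3) = 200 − 170 = 30.
The remaining cell in column 1 is (4,1) = 200 − 220 = -20.
From column 3, 200 − (0 + 70 + 30 + 85) gives (5,3) = 15.
Using column 4: 40 + (-15) + 95 + 55 + ? → (4,4) = 200 − 175 = 25.
The remaining cell in row 4 is (4,5) = 200 − 135 = 65.
The remaining cell in row 5 is (5,5) = 200 − 205 = -5.

-5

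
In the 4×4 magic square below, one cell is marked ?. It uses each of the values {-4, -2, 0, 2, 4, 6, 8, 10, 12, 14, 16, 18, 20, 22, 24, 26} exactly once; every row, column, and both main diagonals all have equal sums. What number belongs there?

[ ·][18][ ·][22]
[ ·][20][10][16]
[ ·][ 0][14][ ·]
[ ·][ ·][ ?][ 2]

24

The 16 entries sum to 176, so each line sums to 176/4 = 44.
From row 2, 44 − (20 + 10 + 16) gives (2,1) = -2.
From column 2, 44 − (18 + 20 + 0) gives (4,2) = 6.
Column 4 needs 44; the known cells sum to 40, so (3,4) = 4.
Main diagonal must total 44; the given cells sum to 36, so (1,1) = 8.
Anti-diagonal must total 44; the given cells sum to 32, so (4,1) = 12.
Row 1 needs 44; the known cells sum to 48, so (1,3) = -4.
From row 3, 44 − (0 + 14 + 4) gives (3,1) = 26.
From row 4, 44 − (12 + 6 + 2) gives (4,3) = 24.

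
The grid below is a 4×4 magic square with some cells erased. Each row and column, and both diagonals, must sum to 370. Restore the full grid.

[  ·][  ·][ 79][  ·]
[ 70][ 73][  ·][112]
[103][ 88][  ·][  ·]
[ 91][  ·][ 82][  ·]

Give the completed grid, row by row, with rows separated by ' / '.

Using row 2: 70 + 73 + 112 + ? → (2,3) = 370 − 255 = 115.
From column 1, 370 − (70 + 103 + 91) gives (1,1) = 106.
Column 3 must total 370; the given cells sum to 276, so (3,3) = 94.
From main diagonal, 370 − (106 + 73 + 94) gives (4,4) = 97.
Using anti-diagonal: 115 + 88 + 91 + ? → (1,4) = 370 − 294 = 76.
Row 1 must total 370; the given cells sum to 261, so (1,2) = 109.
Row 3: 103 + 88 + 94 + ? = 370, so (3,4) = 85.
The remaining cell in row 4 is (4,2) = 370 − 270 = 100.

106 109 79 76 / 70 73 115 112 / 103 88 94 85 / 91 100 82 97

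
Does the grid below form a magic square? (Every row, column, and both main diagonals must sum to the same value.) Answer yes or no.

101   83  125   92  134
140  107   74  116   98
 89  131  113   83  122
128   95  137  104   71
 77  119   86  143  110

Row 1: 101 + 83 + 125 + 92 + 134 = 535.
Row 2: 140 + 107 + 74 + 116 + 98 = 535.
Row 3: 89 + 131 + 113 + 83 + 122 = 538.
Row 4: 128 + 95 + 137 + 104 + 71 = 535.
Row 5: 77 + 119 + 86 + 143 + 110 = 535.
Column 1: 101 + 140 + 89 + 128 + 77 = 535.
Column 2: 83 + 107 + 131 + 95 + 119 = 535.
Column 3: 125 + 74 + 113 + 137 + 86 = 535.
Column 4: 92 + 116 + 83 + 104 + 143 = 538.
Column 5: 134 + 98 + 122 + 71 + 110 = 535.
Main diagonal: 101 + 107 + 113 + 104 + 110 = 535.
Anti-diagonal: 134 + 116 + 113 + 95 + 77 = 535.

No — column 4 sums to 538 but row 5 sums to 535.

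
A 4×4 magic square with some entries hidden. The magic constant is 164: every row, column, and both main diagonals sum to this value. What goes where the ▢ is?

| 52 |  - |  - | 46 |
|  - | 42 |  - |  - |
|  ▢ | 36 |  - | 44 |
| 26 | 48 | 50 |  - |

54

Row 4 must total 164; the given cells sum to 124, so (4,4) = 40.
From column 2, 164 − (42 + 36 + 48) gives (1,2) = 38.
The remaining cell in column 4 is (2,4) = 164 − 130 = 34.
Main diagonal needs 164; the known cells sum to 134, so (3,3) = 30.
The remaining cell in anti-diagonal is (2,3) = 164 − 108 = 56.
Row 1 needs 164; the known cells sum to 136, so (1,3) = 28.
Row 2 needs 164; the known cells sum to 132, so (2,1) = 32.
Using row 3: 36 + 30 + 44 + ? → (3,1) = 164 − 110 = 54.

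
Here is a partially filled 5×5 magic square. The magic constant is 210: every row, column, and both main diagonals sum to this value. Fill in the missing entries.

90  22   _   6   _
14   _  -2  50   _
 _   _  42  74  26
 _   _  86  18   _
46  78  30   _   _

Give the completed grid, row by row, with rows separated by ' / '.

90 22 54 6 38 / 14 66 -2 50 82 / 58 10 42 74 26 / 2 34 86 18 70 / 46 78 30 62 -6

Using column 3: -2 + 42 + 86 + 30 + ? → (1,3) = 210 − 156 = 54.
Column 4 must total 210; the given cells sum to 148, so (5,4) = 62.
From row 1, 210 − (90 + 22 + 54 + 6) gives (1,5) = 38.
Row 5 needs 210; the known cells sum to 216, so (5,5) = -6.
Main diagonal must total 210; the given cells sum to 144, so (2,2) = 66.
Anti-diagonal needs 210; the known cells sum to 176, so (4,2) = 34.
Row 2: 14 + 66 + (-2) + 50 + ? = 210, so (2,5) = 82.
Using column 2: 22 + 66 + 34 + 78 + ? → (3,2) = 210 − 200 = 10.
Column 5: 38 + 82 + 26 + (-6) + ? = 210, so (4,5) = 70.
Row 3 needs 210; the known cells sum to 152, so (3,1) = 58.
Row 4 needs 210; the known cells sum to 208, so (4,1) = 2.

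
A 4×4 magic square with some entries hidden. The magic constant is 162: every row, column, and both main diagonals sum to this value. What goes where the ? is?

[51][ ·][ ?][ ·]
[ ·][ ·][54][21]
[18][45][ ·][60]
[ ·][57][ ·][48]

42

Row 3 needs 162; the known cells sum to 123, so (3,3) = 39.
Column 4 must total 162; the given cells sum to 129, so (1,4) = 33.
Main diagonal: 51 + 39 + 48 + ? = 162, so (2,2) = 24.
Anti-diagonal must total 162; the given cells sum to 132, so (4,1) = 30.
Row 2 must total 162; the given cells sum to 99, so (2,1) = 63.
Row 4: 30 + 57 + 48 + ? = 162, so (4,3) = 27.
Column 2: 24 + 45 + 57 + ? = 162, so (1,2) = 36.
From column 3, 162 − (54 + 39 + 27) gives (1,3) = 42.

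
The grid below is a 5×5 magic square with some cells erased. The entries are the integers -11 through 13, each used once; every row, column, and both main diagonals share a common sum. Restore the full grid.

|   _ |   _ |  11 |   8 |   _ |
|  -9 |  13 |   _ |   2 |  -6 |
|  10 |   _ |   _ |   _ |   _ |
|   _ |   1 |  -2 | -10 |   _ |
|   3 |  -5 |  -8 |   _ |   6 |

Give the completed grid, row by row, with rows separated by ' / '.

The entries are -11 through 13, which sum to 25, so each line sums to 25/5 = 5.
From row 2, 5 − (-9 + 13 + 2 + (-6)) gives (2,3) = 5.
Row 5 needs 5; the known cells sum to -4, so (5,4) = 9.
Column 3: 11 + 5 + (-2) + (-8) + ? = 5, so (3,3) = -1.
Using column 4: 8 + 2 + (-10) + 9 + ? → (3,4) = 5 − 9 = -4.
The remaining cell in main diagonal is (1,1) = 5 − 8 = -3.
Anti-diagonal needs 5; the known cells sum to 5, so (1,5) = 0.
From row 1, 5 − (-3 + 11 + 8 + 0) gives (1,2) = -11.
The remaining cell in column 1 is (4,1) = 5 − 1 = 4.
Column 2: -11 + 13 + 1 + (-5) + ? = 5, so (3,2) = 7.
Row 3: 10 + 7 + (-1) + (-4) + ? = 5, so (3,5) = -7.
Row 4: 4 + 1 + (-2) + (-10) + ? = 5, so (4,5) = 12.

-3 -11 11 8 0 / -9 13 5 2 -6 / 10 7 -1 -4 -7 / 4 1 -2 -10 12 / 3 -5 -8 9 6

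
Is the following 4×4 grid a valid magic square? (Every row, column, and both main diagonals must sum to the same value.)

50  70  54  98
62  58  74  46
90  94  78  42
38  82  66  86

Row 1: 50 + 70 + 54 + 98 = 272.
Row 2: 62 + 58 + 74 + 46 = 240.
Row 3: 90 + 94 + 78 + 42 = 304.
Row 4: 38 + 82 + 66 + 86 = 272.
Column 1: 50 + 62 + 90 + 38 = 240.
Column 2: 70 + 58 + 94 + 82 = 304.
Column 3: 54 + 74 + 78 + 66 = 272.
Column 4: 98 + 46 + 42 + 86 = 272.
Main diagonal: 50 + 58 + 78 + 86 = 272.
Anti-diagonal: 98 + 74 + 94 + 38 = 304.

No — column 4 sums to 272 but column 1 sums to 240.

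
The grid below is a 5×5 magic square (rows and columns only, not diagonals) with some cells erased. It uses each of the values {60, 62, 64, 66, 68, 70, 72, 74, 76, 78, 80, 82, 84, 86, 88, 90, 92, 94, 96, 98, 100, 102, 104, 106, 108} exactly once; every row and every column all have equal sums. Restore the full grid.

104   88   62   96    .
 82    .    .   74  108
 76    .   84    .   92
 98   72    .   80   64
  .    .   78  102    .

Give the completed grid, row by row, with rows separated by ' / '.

The 25 entries sum to 2100, so each line sums to 2100/5 = 420.
Row 1 must total 420; the given cells sum to 350, so (1,5) = 70.
From row 4, 420 − (98 + 72 + 80 + 64) gives (4,3) = 106.
Column 1 needs 420; the known cells sum to 360, so (5,1) = 60.
The remaining cell in column 3 is (2,3) = 420 − 330 = 90.
Column 4 needs 420; the known cells sum to 352, so (3,4) = 68.
Column 5: 70 + 108 + 92 + 64 + ? = 420, so (5,5) = 86.
Row 2 needs 420; the known cells sum to 354, so (2,2) = 66.
Row 3: 76 + 84 + 68 + 92 + ? = 420, so (3,2) = 100.
Row 5 must total 420; the given cells sum to 326, so (5,2) = 94.

104 88 62 96 70 / 82 66 90 74 108 / 76 100 84 68 92 / 98 72 106 80 64 / 60 94 78 102 86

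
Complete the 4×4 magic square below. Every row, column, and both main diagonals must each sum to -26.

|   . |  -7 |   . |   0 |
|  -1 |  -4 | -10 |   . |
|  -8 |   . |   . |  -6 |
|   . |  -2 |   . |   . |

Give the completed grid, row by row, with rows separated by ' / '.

-14 -7 -5 0 / -1 -4 -10 -11 / -8 -13 1 -6 / -3 -2 -12 -9

Using row 2: -1 + (-4) + (-10) + ? → (2,4) = -26 − (-15) = -11.
Column 2 needs -26; the known cells sum to -13, so (3,2) = -13.
From column 4, -26 − (0 + (-11) + (-6)) gives (4,4) = -9.
The remaining cell in anti-diagonal is (4,1) = -26 − (-23) = -3.
The remaining cell in row 3 is (3,3) = -26 − (-27) = 1.
From row 4, -26 − (-3 + (-2) + (-9)) gives (4,3) = -12.
Column 1 needs -26; the known cells sum to -12, so (1,1) = -14.
Column 3: -10 + 1 + (-12) + ? = -26, so (1,3) = -5.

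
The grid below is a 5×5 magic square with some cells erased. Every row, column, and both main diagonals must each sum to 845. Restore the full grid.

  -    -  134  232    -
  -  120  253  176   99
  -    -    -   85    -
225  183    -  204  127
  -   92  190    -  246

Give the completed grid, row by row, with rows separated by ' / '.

113 211 134 232 155 / 197 120 253 176 99 / 141 239 162 85 218 / 225 183 106 204 127 / 169 92 190 148 246

Using row 2: 120 + 253 + 176 + 99 + ? → (2,1) = 845 − 648 = 197.
From row 4, 845 − (225 + 183 + 204 + 127) gives (4,3) = 106.
Using column 3: 134 + 253 + 106 + 190 + ? → (3,3) = 845 − 683 = 162.
Column 4 needs 845; the known cells sum to 697, so (5,4) = 148.
From main diagonal, 845 − (120 + 162 + 204 + 246) gives (1,1) = 113.
From row 5, 845 − (92 + 190 + 148 + 246) gives (5,1) = 169.
The remaining cell in column 1 is (3,1) = 845 − 704 = 141.
From anti-diagonal, 845 − (176 + 162 + 183 + 169) gives (1,5) = 155.
From row 1, 845 − (113 + 134 + 232 + 155) gives (1,2) = 211.
The remaining cell in column 2 is (3,2) = 845 − 606 = 239.
Column 5 needs 845; the known cells sum to 627, so (3,5) = 218.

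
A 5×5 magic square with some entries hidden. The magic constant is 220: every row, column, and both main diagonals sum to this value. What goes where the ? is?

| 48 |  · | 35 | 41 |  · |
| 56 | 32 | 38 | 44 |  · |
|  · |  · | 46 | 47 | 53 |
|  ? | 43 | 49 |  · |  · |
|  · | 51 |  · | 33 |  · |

37

From row 2, 220 − (56 + 32 + 38 + 44) gives (2,5) = 50.
From column 3, 220 − (35 + 38 + 46 + 49) gives (5,3) = 52.
Column 4 needs 220; the known cells sum to 165, so (4,4) = 55.
Main diagonal needs 220; the known cells sum to 181, so (5,5) = 39.
The remaining cell in row 5 is (5,1) = 220 − 175 = 45.
Anti-diagonal needs 220; the known cells sum to 178, so (1,5) = 42.
Row 1 must total 220; the given cells sum to 166, so (1,2) = 54.
Column 2 must total 220; the given cells sum to 180, so (3,2) = 40.
Using column 5: 42 + 50 + 53 + 39 + ? → (4,5) = 220 − 184 = 36.
Row 3 needs 220; the known cells sum to 186, so (3,1) = 34.
Row 4 must total 220; the given cells sum to 183, so (4,1) = 37.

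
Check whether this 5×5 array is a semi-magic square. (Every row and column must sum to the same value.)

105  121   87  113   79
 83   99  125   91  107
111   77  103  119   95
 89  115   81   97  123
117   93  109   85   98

No — row 5 sums to 502 but row 2 sums to 505.

Row 1: 105 + 121 + 87 + 113 + 79 = 505.
Row 2: 83 + 99 + 125 + 91 + 107 = 505.
Row 3: 111 + 77 + 103 + 119 + 95 = 505.
Row 4: 89 + 115 + 81 + 97 + 123 = 505.
Row 5: 117 + 93 + 109 + 85 + 98 = 502.
Column 1: 105 + 83 + 111 + 89 + 117 = 505.
Column 2: 121 + 99 + 77 + 115 + 93 = 505.
Column 3: 87 + 125 + 103 + 81 + 109 = 505.
Column 4: 113 + 91 + 119 + 97 + 85 = 505.
Column 5: 79 + 107 + 95 + 123 + 98 = 502.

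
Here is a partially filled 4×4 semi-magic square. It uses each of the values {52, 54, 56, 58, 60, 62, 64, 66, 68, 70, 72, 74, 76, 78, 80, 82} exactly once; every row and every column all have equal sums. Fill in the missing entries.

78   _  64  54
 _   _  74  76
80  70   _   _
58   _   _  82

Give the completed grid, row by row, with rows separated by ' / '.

78 72 64 54 / 52 66 74 76 / 80 70 62 56 / 58 60 68 82

The 16 entries sum to 1072, so each line sums to 1072/4 = 268.
Row 1 must total 268; the given cells sum to 196, so (1,2) = 72.
Using column 1: 78 + 80 + 58 + ? → (2,1) = 268 − 216 = 52.
The remaining cell in column 4 is (3,4) = 268 − 212 = 56.
From row 2, 268 − (52 + 74 + 76) gives (2,2) = 66.
Row 3 must total 268; the given cells sum to 206, so (3,3) = 62.
Column 2: 72 + 66 + 70 + ? = 268, so (4,2) = 60.
Column 3 must total 268; the given cells sum to 200, so (4,3) = 68.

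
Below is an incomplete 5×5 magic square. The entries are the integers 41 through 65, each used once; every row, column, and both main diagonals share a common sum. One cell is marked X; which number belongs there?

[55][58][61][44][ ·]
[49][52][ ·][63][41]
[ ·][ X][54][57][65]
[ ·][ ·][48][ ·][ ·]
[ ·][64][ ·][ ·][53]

The entries are 41 through 65, which sum to 1325, so each line sums to 1325/5 = 265.
Row 1 needs 265; the known cells sum to 218, so (1,5) = 47.
Row 2 must total 265; the given cells sum to 205, so (2,3) = 60.
Column 3 needs 265; the known cells sum to 223, so (5,3) = 42.
The remaining cell in column 5 is (4,5) = 265 − 206 = 59.
The remaining cell in main diagonal is (4,4) = 265 − 214 = 51.
From column 4, 265 − (44 + 63 + 57 + 51) gives (5,4) = 50.
From row 5, 265 − (64 + 42 + 50 + 53) gives (5,1) = 56.
Anti-diagonal must total 265; the given cells sum to 220, so (4,2) = 45.
Row 4 must total 265; the given cells sum to 203, so (4,1) = 62.
Column 1: 55 + 49 + 62 + 56 + ? = 265, so (3,1) = 43.
Using column 2: 58 + 52 + 45 + 64 + ? → (3,2) = 265 − 219 = 46.

46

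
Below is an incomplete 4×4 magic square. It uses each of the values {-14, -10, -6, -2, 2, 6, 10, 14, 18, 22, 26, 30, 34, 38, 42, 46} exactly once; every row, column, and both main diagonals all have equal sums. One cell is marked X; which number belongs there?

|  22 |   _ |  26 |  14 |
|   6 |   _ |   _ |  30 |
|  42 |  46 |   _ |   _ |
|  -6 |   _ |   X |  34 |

38

The 16 entries sum to 256, so each line sums to 256/4 = 64.
Row 1: 22 + 26 + 14 + ? = 64, so (1,2) = 2.
From column 4, 64 − (14 + 30 + 34) gives (3,4) = -14.
Using anti-diagonal: 14 + 46 + (-6) + ? → (2,3) = 64 − 54 = 10.
Row 2 needs 64; the known cells sum to 46, so (2,2) = 18.
Row 3 needs 64; the known cells sum to 74, so (3,3) = -10.
From column 2, 64 − (2 + 18 + 46) gives (4,2) = -2.
Column 3 must total 64; the given cells sum to 26, so (4,3) = 38.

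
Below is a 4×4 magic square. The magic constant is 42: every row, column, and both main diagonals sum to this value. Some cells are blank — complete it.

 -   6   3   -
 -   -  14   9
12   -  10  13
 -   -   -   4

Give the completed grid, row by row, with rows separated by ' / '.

17 6 3 16 / 8 11 14 9 / 12 7 10 13 / 5 18 15 4

From row 3, 42 − (12 + 10 + 13) gives (3,2) = 7.
From column 3, 42 − (3 + 14 + 10) gives (4,3) = 15.
Using column 4: 9 + 13 + 4 + ? → (1,4) = 42 − 26 = 16.
Anti-diagonal must total 42; the given cells sum to 37, so (4,1) = 5.
The remaining cell in row 1 is (1,1) = 42 − 25 = 17.
Row 4: 5 + 15 + 4 + ? = 42, so (4,2) = 18.
Column 1 needs 42; the known cells sum to 34, so (2,1) = 8.
Column 2 must total 42; the given cells sum to 31, so (2,2) = 11.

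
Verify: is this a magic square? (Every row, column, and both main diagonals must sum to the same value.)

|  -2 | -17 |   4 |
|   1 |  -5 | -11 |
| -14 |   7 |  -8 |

Row 1: -2 + (-17) + 4 = -15.
Row 2: 1 + (-5) + (-11) = -15.
Row 3: -14 + 7 + (-8) = -15.
Column 1: -2 + 1 + (-14) = -15.
Column 2: -17 + (-5) + 7 = -15.
Column 3: 4 + (-11) + (-8) = -15.
Main diagonal: -2 + (-5) + (-8) = -15.
Anti-diagonal: 4 + (-5) + (-14) = -15.
All lines sum to -15.

Yes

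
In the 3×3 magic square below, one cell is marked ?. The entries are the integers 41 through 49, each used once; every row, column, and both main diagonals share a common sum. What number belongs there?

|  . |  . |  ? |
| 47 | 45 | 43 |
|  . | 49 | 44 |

The entries are 41 through 49, which sum to 405, so each line sums to 405/3 = 135.
The remaining cell in row 3 is (3,1) = 135 − 93 = 42.
From column 1, 135 − (47 + 42) gives (1,1) = 46.
Column 2: 45 + 49 + ? = 135, so (1,2) = 41.
Column 3: 43 + 44 + ? = 135, so (1,3) = 48.

48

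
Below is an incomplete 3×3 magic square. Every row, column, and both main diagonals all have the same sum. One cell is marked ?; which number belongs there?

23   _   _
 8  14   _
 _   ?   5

26

Main diagonal is complete and sums to 42; that is the magic constant.
Row 2 needs 42; the known cells sum to 22, so (2,3) = 20.
Using column 1: 23 + 8 + ? → (3,1) = 42 − 31 = 11.
Using column 3: 20 + 5 + ? → (1,3) = 42 − 25 = 17.
Row 1 needs 42; the known cells sum to 40, so (1,2) = 2.
Row 3 must total 42; the given cells sum to 16, so (3,2) = 26.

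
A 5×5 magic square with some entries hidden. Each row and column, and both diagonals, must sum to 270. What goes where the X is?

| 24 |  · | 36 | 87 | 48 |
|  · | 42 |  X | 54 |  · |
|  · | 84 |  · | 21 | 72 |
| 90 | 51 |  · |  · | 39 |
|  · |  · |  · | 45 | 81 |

Using row 1: 24 + 36 + 87 + 48 + ? → (1,2) = 270 − 195 = 75.
From column 2, 270 − (75 + 42 + 84 + 51) gives (5,2) = 18.
Column 4: 87 + 54 + 21 + 45 + ? = 270, so (4,4) = 63.
Column 5 needs 270; the known cells sum to 240, so (2,5) = 30.
The remaining cell in main diagonal is (3,3) = 270 − 210 = 60.
Using anti-diagonal: 48 + 54 + 60 + 51 + ? → (5,1) = 270 − 213 = 57.
The remaining cell in row 3 is (3,1) = 270 − 237 = 33.
Row 4: 90 + 51 + 63 + 39 + ? = 270, so (4,3) = 27.
Row 5 must total 270; the given cells sum to 201, so (5,3) = 69.
From column 1, 270 − (24 + 33 + 90 + 57) gives (2,1) = 66.
From column 3, 270 − (36 + 60 + 27 + 69) gives (2,3) = 78.

78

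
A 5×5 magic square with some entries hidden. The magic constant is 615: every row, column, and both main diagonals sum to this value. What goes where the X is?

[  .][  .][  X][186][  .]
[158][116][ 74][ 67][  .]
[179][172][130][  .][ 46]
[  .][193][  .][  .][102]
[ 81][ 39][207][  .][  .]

53

Row 2 must total 615; the given cells sum to 415, so (2,5) = 200.
From row 3, 615 − (179 + 172 + 130 + 46) gives (3,4) = 88.
Using column 2: 116 + 172 + 193 + 39 + ? → (1,2) = 615 − 520 = 95.
Using anti-diagonal: 67 + 130 + 193 + 81 + ? → (1,5) = 615 − 471 = 144.
Using column 5: 144 + 200 + 46 + 102 + ? → (5,5) = 615 − 492 = 123.
Row 5 needs 615; the known cells sum to 450, so (5,4) = 165.
Using column 4: 186 + 67 + 88 + 165 + ? → (4,4) = 615 − 506 = 109.
Main diagonal must total 615; the given cells sum to 478, so (1,1) = 137.
Row 1: 137 + 95 + 186 + 144 + ? = 615, so (1,3) = 53.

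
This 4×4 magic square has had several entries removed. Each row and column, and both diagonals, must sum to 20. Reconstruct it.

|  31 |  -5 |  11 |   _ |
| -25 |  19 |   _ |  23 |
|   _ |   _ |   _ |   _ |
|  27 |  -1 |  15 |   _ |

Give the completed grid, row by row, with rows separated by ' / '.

Row 1 must total 20; the given cells sum to 37, so (1,4) = -17.
Row 2 needs 20; the known cells sum to 17, so (2,3) = 3.
Row 4: 27 + (-1) + 15 + ? = 20, so (4,4) = -21.
Column 1 must total 20; the given cells sum to 33, so (3,1) = -13.
Using column 2: -5 + 19 + (-1) + ? → (3,2) = 20 − 13 = 7.
Column 3 needs 20; the known cells sum to 29, so (3,3) = -9.
Using column 4: -17 + 23 + (-21) + ? → (3,4) = 20 − (-15) = 35.

31 -5 11 -17 / -25 19 3 23 / -13 7 -9 35 / 27 -1 15 -21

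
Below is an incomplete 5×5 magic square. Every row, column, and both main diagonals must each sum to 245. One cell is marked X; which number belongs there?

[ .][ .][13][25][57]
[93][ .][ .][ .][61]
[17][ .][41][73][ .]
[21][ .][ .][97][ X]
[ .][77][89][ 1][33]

9

Row 5 must total 245; the given cells sum to 200, so (5,1) = 45.
Using column 1: 93 + 17 + 21 + 45 + ? → (1,1) = 245 − 176 = 69.
The remaining cell in column 4 is (2,4) = 245 − 196 = 49.
Using main diagonal: 69 + 41 + 97 + 33 + ? → (2,2) = 245 − 240 = 5.
Anti-diagonal must total 245; the given cells sum to 192, so (4,2) = 53.
Using row 1: 69 + 13 + 25 + 57 + ? → (1,2) = 245 − 164 = 81.
Row 2: 93 + 5 + 49 + 61 + ? = 245, so (2,3) = 37.
Column 2: 81 + 5 + 53 + 77 + ? = 245, so (3,2) = 29.
Column 3: 13 + 37 + 41 + 89 + ? = 245, so (4,3) = 65.
Row 3 must total 245; the given cells sum to 160, so (3,5) = 85.
The remaining cell in row 4 is (4,5) = 245 − 236 = 9.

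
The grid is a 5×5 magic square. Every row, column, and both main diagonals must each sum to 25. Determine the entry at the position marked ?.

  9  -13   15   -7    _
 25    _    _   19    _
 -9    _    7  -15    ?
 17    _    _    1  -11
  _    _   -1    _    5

13

From row 1, 25 − (9 + (-13) + 15 + (-7)) gives (1,5) = 21.
Column 1 needs 25; the known cells sum to 42, so (5,1) = -17.
Using column 4: -7 + 19 + (-15) + 1 + ? → (5,4) = 25 − (-2) = 27.
From main diagonal, 25 − (9 + 7 + 1 + 5) gives (2,2) = 3.
Anti-diagonal needs 25; the known cells sum to 30, so (4,2) = -5.
Using row 4: 17 + (-5) + 1 + (-11) + ? → (4,3) = 25 − 2 = 23.
The remaining cell in row 5 is (5,2) = 25 − 14 = 11.
Column 2: -13 + 3 + (-5) + 11 + ? = 25, so (3,2) = 29.
From column 3, 25 − (15 + 7 + 23 + (-1)) gives (2,3) = -19.
Using row 2: 25 + 3 + (-19) + 19 + ? → (2,5) = 25 − 28 = -3.
Row 3 must total 25; the given cells sum to 12, so (3,5) = 13.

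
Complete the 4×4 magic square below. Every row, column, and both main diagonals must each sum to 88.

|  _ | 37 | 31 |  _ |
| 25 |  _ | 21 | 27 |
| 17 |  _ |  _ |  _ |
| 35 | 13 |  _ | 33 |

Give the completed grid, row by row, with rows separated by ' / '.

Using row 2: 25 + 21 + 27 + ? → (2,2) = 88 − 73 = 15.
Row 4 must total 88; the given cells sum to 81, so (4,3) = 7.
From column 1, 88 − (25 + 17 + 35) gives (1,1) = 11.
The remaining cell in column 2 is (3,2) = 88 − 65 = 23.
Column 3: 31 + 21 + 7 + ? = 88, so (3,3) = 29.
From anti-diagonal, 88 − (21 + 23 + 35) gives (1,4) = 9.
Row 3: 17 + 23 + 29 + ? = 88, so (3,4) = 19.

11 37 31 9 / 25 15 21 27 / 17 23 29 19 / 35 13 7 33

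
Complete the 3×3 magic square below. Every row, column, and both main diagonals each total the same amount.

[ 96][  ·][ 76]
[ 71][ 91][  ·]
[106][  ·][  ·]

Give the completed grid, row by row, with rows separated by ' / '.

Anti-diagonal is already complete: 76 + 91 + 106 = 273, so that is the magic constant.
Row 1 must total 273; the given cells sum to 172, so (1,2) = 101.
The remaining cell in row 2 is (2,3) = 273 − 162 = 111.
Using column 2: 101 + 91 + ? → (3,2) = 273 − 192 = 81.
Using column 3: 76 + 111 + ? → (3,3) = 273 − 187 = 86.

96 101 76 / 71 91 111 / 106 81 86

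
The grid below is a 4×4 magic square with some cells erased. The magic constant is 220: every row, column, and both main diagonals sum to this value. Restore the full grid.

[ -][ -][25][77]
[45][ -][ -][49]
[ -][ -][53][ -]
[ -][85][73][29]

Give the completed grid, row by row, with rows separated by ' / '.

Using row 4: 85 + 73 + 29 + ? → (4,1) = 220 − 187 = 33.
Using column 3: 25 + 53 + 73 + ? → (2,3) = 220 − 151 = 69.
From column 4, 220 − (77 + 49 + 29) gives (3,4) = 65.
The remaining cell in anti-diagonal is (3,2) = 220 − 179 = 41.
From row 2, 220 − (45 + 69 + 49) gives (2,2) = 57.
Using row 3: 41 + 53 + 65 + ? → (3,1) = 220 − 159 = 61.
Using column 1: 45 + 61 + 33 + ? → (1,1) = 220 − 139 = 81.
Column 2 needs 220; the known cells sum to 183, so (1,2) = 37.

81 37 25 77 / 45 57 69 49 / 61 41 53 65 / 33 85 73 29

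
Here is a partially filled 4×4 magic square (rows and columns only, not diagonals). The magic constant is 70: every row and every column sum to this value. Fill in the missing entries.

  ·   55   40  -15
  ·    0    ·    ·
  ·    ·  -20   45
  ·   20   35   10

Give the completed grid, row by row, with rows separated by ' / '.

The remaining cell in row 1 is (1,1) = 70 − 80 = -10.
The remaining cell in row 4 is (4,1) = 70 − 65 = 5.
Column 2 needs 70; the known cells sum to 75, so (3,2) = -5.
Column 3: 40 + (-20) + 35 + ? = 70, so (2,3) = 15.
Column 4 must total 70; the given cells sum to 40, so (2,4) = 30.
From row 2, 70 − (0 + 15 + 30) gives (2,1) = 25.
Row 3 must total 70; the given cells sum to 20, so (3,1) = 50.

-10 55 40 -15 / 25 0 15 30 / 50 -5 -20 45 / 5 20 35 10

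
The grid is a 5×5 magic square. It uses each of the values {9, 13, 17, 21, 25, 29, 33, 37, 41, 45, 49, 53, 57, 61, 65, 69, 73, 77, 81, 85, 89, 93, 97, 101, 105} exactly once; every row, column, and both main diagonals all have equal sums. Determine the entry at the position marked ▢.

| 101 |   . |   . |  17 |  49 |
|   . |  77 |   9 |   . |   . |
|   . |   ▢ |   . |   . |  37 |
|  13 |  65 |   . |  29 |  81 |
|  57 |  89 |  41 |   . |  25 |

The 25 entries sum to 1425, so each line sums to 1425/5 = 285.
Using row 4: 13 + 65 + 29 + 81 + ? → (4,3) = 285 − 188 = 97.
Row 5 needs 285; the known cells sum to 212, so (5,4) = 73.
Column 5 needs 285; the known cells sum to 192, so (2,5) = 93.
From main diagonal, 285 − (101 + 77 + 29 + 25) gives (3,3) = 53.
The remaining cell in anti-diagonal is (2,4) = 285 − 224 = 61.
Row 2 must total 285; the given cells sum to 240, so (2,1) = 45.
Column 1 must total 285; the given cells sum to 216, so (3,1) = 69.
Using column 3: 9 + 53 + 97 + 41 + ? → (1,3) = 285 − 200 = 85.
The remaining cell in column 4 is (3,4) = 285 − 180 = 105.
The remaining cell in row 1 is (1,2) = 285 − 252 = 33.
Using row 3: 69 + 53 + 105 + 37 + ? → (3,2) = 285 − 264 = 21.

21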